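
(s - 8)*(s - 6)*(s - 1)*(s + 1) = s^4 - 14*s^3 + 47*s^2 + 14*s - 48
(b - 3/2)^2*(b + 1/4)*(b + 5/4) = b^4 - 3*b^3/2 - 31*b^2/16 + 39*b/16 + 45/64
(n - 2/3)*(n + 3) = n^2 + 7*n/3 - 2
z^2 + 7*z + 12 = (z + 3)*(z + 4)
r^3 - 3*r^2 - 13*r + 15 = (r - 5)*(r - 1)*(r + 3)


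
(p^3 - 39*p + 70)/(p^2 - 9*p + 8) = (p^3 - 39*p + 70)/(p^2 - 9*p + 8)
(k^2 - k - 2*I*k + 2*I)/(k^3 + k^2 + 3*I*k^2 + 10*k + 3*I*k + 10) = (k - 1)/(k^2 + k*(1 + 5*I) + 5*I)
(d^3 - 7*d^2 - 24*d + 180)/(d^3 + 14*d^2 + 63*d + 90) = (d^2 - 12*d + 36)/(d^2 + 9*d + 18)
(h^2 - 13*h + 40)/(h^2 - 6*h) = (h^2 - 13*h + 40)/(h*(h - 6))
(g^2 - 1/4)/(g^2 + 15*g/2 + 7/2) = (g - 1/2)/(g + 7)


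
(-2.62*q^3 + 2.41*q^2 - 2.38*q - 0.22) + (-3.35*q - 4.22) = -2.62*q^3 + 2.41*q^2 - 5.73*q - 4.44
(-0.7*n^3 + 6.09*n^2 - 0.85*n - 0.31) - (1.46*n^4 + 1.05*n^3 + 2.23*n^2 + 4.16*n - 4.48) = -1.46*n^4 - 1.75*n^3 + 3.86*n^2 - 5.01*n + 4.17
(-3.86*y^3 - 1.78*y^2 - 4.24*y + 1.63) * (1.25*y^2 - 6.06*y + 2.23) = -4.825*y^5 + 21.1666*y^4 - 3.121*y^3 + 23.7625*y^2 - 19.333*y + 3.6349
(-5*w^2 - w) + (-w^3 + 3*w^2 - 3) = -w^3 - 2*w^2 - w - 3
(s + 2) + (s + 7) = 2*s + 9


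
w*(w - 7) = w^2 - 7*w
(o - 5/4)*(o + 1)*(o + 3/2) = o^3 + 5*o^2/4 - 13*o/8 - 15/8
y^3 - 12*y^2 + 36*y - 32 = (y - 8)*(y - 2)^2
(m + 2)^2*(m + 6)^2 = m^4 + 16*m^3 + 88*m^2 + 192*m + 144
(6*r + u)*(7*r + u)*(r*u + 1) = 42*r^3*u + 13*r^2*u^2 + 42*r^2 + r*u^3 + 13*r*u + u^2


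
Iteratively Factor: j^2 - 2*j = (j - 2)*(j)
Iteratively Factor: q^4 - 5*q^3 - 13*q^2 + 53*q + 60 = (q + 1)*(q^3 - 6*q^2 - 7*q + 60) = (q + 1)*(q + 3)*(q^2 - 9*q + 20) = (q - 4)*(q + 1)*(q + 3)*(q - 5)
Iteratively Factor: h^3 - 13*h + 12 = (h - 3)*(h^2 + 3*h - 4) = (h - 3)*(h - 1)*(h + 4)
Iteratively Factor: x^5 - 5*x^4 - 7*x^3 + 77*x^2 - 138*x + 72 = (x - 3)*(x^4 - 2*x^3 - 13*x^2 + 38*x - 24) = (x - 3)*(x - 1)*(x^3 - x^2 - 14*x + 24) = (x - 3)*(x - 2)*(x - 1)*(x^2 + x - 12) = (x - 3)*(x - 2)*(x - 1)*(x + 4)*(x - 3)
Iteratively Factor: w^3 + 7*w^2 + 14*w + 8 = (w + 4)*(w^2 + 3*w + 2) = (w + 2)*(w + 4)*(w + 1)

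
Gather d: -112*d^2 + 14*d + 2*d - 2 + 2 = -112*d^2 + 16*d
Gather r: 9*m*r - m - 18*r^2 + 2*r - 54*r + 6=-m - 18*r^2 + r*(9*m - 52) + 6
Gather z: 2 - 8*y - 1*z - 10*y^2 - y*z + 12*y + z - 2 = -10*y^2 - y*z + 4*y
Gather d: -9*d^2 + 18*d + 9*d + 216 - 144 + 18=-9*d^2 + 27*d + 90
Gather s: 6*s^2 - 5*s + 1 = 6*s^2 - 5*s + 1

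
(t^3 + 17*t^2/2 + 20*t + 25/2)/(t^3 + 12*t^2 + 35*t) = (2*t^2 + 7*t + 5)/(2*t*(t + 7))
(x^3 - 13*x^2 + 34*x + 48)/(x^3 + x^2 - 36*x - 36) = (x - 8)/(x + 6)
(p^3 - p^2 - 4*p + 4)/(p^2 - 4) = p - 1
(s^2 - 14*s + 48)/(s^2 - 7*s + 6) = (s - 8)/(s - 1)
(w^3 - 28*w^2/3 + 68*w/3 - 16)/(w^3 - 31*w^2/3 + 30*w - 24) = (w - 2)/(w - 3)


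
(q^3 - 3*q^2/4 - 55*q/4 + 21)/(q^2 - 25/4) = (4*q^3 - 3*q^2 - 55*q + 84)/(4*q^2 - 25)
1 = 1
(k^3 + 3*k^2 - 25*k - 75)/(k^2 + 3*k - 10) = (k^2 - 2*k - 15)/(k - 2)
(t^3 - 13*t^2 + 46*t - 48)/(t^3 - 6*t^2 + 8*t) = (t^2 - 11*t + 24)/(t*(t - 4))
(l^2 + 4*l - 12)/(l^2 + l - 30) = (l - 2)/(l - 5)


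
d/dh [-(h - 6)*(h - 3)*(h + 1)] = -3*h^2 + 16*h - 9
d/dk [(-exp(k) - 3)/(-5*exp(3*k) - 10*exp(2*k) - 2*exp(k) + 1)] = (-(exp(k) + 3)*(15*exp(2*k) + 20*exp(k) + 2) + 5*exp(3*k) + 10*exp(2*k) + 2*exp(k) - 1)*exp(k)/(5*exp(3*k) + 10*exp(2*k) + 2*exp(k) - 1)^2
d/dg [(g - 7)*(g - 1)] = 2*g - 8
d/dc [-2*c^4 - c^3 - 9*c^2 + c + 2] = -8*c^3 - 3*c^2 - 18*c + 1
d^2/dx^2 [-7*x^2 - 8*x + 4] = -14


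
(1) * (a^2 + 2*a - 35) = a^2 + 2*a - 35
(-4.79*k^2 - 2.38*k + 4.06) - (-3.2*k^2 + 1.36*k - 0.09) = -1.59*k^2 - 3.74*k + 4.15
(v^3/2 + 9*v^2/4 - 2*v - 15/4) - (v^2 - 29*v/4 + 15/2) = v^3/2 + 5*v^2/4 + 21*v/4 - 45/4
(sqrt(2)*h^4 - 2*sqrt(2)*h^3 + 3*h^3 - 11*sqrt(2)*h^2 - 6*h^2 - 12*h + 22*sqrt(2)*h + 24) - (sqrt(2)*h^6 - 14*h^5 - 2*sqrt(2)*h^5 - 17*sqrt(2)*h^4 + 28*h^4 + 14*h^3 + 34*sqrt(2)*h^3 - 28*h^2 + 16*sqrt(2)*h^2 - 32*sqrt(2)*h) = -sqrt(2)*h^6 + 2*sqrt(2)*h^5 + 14*h^5 - 28*h^4 + 18*sqrt(2)*h^4 - 36*sqrt(2)*h^3 - 11*h^3 - 27*sqrt(2)*h^2 + 22*h^2 - 12*h + 54*sqrt(2)*h + 24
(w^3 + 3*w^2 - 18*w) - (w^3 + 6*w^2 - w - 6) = -3*w^2 - 17*w + 6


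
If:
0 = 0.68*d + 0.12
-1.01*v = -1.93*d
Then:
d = -0.18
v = -0.34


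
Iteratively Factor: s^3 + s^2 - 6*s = (s + 3)*(s^2 - 2*s) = s*(s + 3)*(s - 2)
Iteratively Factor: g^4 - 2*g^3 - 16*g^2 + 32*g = (g - 4)*(g^3 + 2*g^2 - 8*g) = g*(g - 4)*(g^2 + 2*g - 8) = g*(g - 4)*(g - 2)*(g + 4)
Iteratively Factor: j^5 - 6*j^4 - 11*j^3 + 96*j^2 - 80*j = (j + 4)*(j^4 - 10*j^3 + 29*j^2 - 20*j) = (j - 5)*(j + 4)*(j^3 - 5*j^2 + 4*j) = j*(j - 5)*(j + 4)*(j^2 - 5*j + 4) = j*(j - 5)*(j - 1)*(j + 4)*(j - 4)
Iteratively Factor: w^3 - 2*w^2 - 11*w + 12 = (w - 1)*(w^2 - w - 12) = (w - 4)*(w - 1)*(w + 3)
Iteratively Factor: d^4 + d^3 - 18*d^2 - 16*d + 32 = (d + 2)*(d^3 - d^2 - 16*d + 16) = (d - 1)*(d + 2)*(d^2 - 16) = (d - 1)*(d + 2)*(d + 4)*(d - 4)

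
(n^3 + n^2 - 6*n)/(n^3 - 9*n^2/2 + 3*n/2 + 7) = 2*n*(n + 3)/(2*n^2 - 5*n - 7)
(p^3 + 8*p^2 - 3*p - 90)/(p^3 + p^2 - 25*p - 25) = (p^2 + 3*p - 18)/(p^2 - 4*p - 5)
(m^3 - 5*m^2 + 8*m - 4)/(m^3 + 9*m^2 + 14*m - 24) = (m^2 - 4*m + 4)/(m^2 + 10*m + 24)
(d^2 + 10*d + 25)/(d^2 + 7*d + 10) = (d + 5)/(d + 2)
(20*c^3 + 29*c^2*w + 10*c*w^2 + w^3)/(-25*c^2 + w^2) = (4*c^2 + 5*c*w + w^2)/(-5*c + w)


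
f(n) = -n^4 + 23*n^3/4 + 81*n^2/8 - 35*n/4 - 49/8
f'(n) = -4*n^3 + 69*n^2/4 + 81*n/4 - 35/4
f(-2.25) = -26.30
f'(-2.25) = 78.58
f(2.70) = 104.09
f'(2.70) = 92.95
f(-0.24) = -3.52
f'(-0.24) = -12.56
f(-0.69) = 2.62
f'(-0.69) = -13.20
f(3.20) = 153.11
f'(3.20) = 101.62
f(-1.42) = 6.19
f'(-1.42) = 8.73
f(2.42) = 79.19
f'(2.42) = 84.59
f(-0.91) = 5.20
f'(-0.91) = -9.88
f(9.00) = -1634.00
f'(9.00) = -1345.25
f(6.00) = 251.88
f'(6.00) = -130.25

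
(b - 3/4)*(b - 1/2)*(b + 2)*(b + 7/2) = b^4 + 17*b^3/4 + b^2/2 - 107*b/16 + 21/8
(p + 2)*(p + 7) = p^2 + 9*p + 14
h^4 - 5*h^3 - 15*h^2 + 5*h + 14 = (h - 7)*(h - 1)*(h + 1)*(h + 2)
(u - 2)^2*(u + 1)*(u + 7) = u^4 + 4*u^3 - 21*u^2 + 4*u + 28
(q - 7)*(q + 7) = q^2 - 49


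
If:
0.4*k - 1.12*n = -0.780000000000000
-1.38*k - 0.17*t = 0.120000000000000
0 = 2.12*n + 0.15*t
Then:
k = 2.98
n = 1.76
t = -24.87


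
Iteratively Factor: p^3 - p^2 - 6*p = (p - 3)*(p^2 + 2*p) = p*(p - 3)*(p + 2)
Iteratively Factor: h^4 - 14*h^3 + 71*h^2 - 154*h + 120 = (h - 3)*(h^3 - 11*h^2 + 38*h - 40) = (h - 4)*(h - 3)*(h^2 - 7*h + 10) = (h - 5)*(h - 4)*(h - 3)*(h - 2)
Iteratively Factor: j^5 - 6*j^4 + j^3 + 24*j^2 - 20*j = (j - 5)*(j^4 - j^3 - 4*j^2 + 4*j) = (j - 5)*(j + 2)*(j^3 - 3*j^2 + 2*j) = (j - 5)*(j - 2)*(j + 2)*(j^2 - j) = (j - 5)*(j - 2)*(j - 1)*(j + 2)*(j)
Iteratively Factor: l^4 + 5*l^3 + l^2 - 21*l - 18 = (l + 3)*(l^3 + 2*l^2 - 5*l - 6) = (l + 3)^2*(l^2 - l - 2) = (l + 1)*(l + 3)^2*(l - 2)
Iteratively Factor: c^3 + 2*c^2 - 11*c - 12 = (c - 3)*(c^2 + 5*c + 4) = (c - 3)*(c + 4)*(c + 1)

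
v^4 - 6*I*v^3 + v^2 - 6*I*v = v*(v - 6*I)*(v - I)*(v + I)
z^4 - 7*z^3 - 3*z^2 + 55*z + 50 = (z - 5)^2*(z + 1)*(z + 2)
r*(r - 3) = r^2 - 3*r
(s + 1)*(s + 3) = s^2 + 4*s + 3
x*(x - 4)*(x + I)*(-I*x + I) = -I*x^4 + x^3 + 5*I*x^3 - 5*x^2 - 4*I*x^2 + 4*x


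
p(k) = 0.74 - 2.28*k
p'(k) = -2.28000000000000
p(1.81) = -3.39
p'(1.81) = -2.28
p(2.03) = -3.89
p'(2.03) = -2.28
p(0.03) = 0.67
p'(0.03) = -2.28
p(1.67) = -3.07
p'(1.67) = -2.28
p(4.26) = -8.97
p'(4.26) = -2.28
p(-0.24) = 1.29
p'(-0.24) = -2.28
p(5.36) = -11.48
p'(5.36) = -2.28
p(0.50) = -0.40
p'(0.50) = -2.28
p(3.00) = -6.10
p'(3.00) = -2.28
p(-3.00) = 7.58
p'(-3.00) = -2.28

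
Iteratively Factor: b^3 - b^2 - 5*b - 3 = (b + 1)*(b^2 - 2*b - 3) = (b + 1)^2*(b - 3)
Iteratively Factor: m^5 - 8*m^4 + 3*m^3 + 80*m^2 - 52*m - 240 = (m + 2)*(m^4 - 10*m^3 + 23*m^2 + 34*m - 120) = (m - 4)*(m + 2)*(m^3 - 6*m^2 - m + 30) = (m - 4)*(m + 2)^2*(m^2 - 8*m + 15) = (m - 4)*(m - 3)*(m + 2)^2*(m - 5)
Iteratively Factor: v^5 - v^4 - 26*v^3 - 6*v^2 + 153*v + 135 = (v + 3)*(v^4 - 4*v^3 - 14*v^2 + 36*v + 45) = (v - 3)*(v + 3)*(v^3 - v^2 - 17*v - 15) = (v - 3)*(v + 1)*(v + 3)*(v^2 - 2*v - 15) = (v - 3)*(v + 1)*(v + 3)^2*(v - 5)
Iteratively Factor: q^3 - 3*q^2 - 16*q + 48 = (q - 3)*(q^2 - 16) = (q - 4)*(q - 3)*(q + 4)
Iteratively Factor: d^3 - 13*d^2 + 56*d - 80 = (d - 4)*(d^2 - 9*d + 20) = (d - 5)*(d - 4)*(d - 4)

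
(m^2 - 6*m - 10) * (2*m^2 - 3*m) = 2*m^4 - 15*m^3 - 2*m^2 + 30*m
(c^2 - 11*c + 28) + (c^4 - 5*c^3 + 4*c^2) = c^4 - 5*c^3 + 5*c^2 - 11*c + 28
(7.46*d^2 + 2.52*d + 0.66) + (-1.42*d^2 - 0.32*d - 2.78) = 6.04*d^2 + 2.2*d - 2.12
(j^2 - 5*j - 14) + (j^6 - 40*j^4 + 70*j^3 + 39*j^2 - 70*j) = j^6 - 40*j^4 + 70*j^3 + 40*j^2 - 75*j - 14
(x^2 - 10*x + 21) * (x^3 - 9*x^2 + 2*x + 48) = x^5 - 19*x^4 + 113*x^3 - 161*x^2 - 438*x + 1008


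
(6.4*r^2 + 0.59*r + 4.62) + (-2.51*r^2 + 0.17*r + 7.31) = 3.89*r^2 + 0.76*r + 11.93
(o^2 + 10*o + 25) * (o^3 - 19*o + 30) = o^5 + 10*o^4 + 6*o^3 - 160*o^2 - 175*o + 750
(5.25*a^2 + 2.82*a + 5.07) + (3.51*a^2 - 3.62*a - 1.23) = 8.76*a^2 - 0.8*a + 3.84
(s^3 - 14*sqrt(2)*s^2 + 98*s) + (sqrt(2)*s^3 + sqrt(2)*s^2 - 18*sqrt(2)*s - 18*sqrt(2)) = s^3 + sqrt(2)*s^3 - 13*sqrt(2)*s^2 - 18*sqrt(2)*s + 98*s - 18*sqrt(2)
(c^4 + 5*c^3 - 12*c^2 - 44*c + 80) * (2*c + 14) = 2*c^5 + 24*c^4 + 46*c^3 - 256*c^2 - 456*c + 1120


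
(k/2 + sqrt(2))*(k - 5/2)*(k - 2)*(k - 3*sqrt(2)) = k^4/2 - 9*k^3/4 - sqrt(2)*k^3/2 - 7*k^2/2 + 9*sqrt(2)*k^2/4 - 5*sqrt(2)*k/2 + 27*k - 30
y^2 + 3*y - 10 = (y - 2)*(y + 5)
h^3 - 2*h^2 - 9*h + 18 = (h - 3)*(h - 2)*(h + 3)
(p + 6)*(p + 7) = p^2 + 13*p + 42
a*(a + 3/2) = a^2 + 3*a/2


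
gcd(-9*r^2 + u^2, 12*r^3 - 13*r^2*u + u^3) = 3*r - u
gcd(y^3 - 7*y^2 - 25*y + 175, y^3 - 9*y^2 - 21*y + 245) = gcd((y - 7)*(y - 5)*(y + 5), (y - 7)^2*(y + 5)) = y^2 - 2*y - 35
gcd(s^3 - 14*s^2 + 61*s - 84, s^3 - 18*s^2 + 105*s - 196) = s^2 - 11*s + 28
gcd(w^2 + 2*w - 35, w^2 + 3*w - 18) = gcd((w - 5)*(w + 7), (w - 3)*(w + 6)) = 1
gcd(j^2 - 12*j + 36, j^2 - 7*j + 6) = j - 6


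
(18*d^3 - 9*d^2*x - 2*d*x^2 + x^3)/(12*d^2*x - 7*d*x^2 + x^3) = (-6*d^2 + d*x + x^2)/(x*(-4*d + x))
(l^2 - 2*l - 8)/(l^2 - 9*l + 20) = (l + 2)/(l - 5)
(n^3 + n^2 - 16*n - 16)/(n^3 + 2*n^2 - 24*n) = (n^2 + 5*n + 4)/(n*(n + 6))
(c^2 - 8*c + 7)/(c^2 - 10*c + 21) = (c - 1)/(c - 3)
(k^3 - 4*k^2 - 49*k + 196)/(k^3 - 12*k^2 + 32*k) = (k^2 - 49)/(k*(k - 8))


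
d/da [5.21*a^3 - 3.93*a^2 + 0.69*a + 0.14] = 15.63*a^2 - 7.86*a + 0.69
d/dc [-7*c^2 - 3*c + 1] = -14*c - 3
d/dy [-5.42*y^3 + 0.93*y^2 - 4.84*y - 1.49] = -16.26*y^2 + 1.86*y - 4.84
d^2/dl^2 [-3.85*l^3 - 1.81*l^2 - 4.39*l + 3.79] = -23.1*l - 3.62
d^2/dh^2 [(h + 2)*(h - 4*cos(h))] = 2*(2*h + 4)*cos(h) + 8*sin(h) + 2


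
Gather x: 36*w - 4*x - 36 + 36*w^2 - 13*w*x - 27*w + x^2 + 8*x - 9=36*w^2 + 9*w + x^2 + x*(4 - 13*w) - 45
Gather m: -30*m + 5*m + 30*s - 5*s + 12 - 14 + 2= -25*m + 25*s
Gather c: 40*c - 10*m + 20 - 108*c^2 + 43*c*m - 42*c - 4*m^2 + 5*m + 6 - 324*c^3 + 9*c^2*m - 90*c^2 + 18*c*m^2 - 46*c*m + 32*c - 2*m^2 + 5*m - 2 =-324*c^3 + c^2*(9*m - 198) + c*(18*m^2 - 3*m + 30) - 6*m^2 + 24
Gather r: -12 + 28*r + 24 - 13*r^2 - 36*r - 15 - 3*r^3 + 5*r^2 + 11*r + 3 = -3*r^3 - 8*r^2 + 3*r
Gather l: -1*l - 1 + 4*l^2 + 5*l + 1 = 4*l^2 + 4*l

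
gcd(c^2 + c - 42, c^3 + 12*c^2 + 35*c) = c + 7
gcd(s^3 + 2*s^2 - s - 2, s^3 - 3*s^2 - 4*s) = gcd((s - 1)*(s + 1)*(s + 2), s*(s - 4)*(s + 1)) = s + 1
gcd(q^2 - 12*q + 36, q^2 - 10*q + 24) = q - 6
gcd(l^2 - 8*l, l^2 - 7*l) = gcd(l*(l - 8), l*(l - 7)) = l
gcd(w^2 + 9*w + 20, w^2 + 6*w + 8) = w + 4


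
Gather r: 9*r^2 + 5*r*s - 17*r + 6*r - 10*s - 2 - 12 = 9*r^2 + r*(5*s - 11) - 10*s - 14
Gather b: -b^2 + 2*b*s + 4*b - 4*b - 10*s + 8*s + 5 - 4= -b^2 + 2*b*s - 2*s + 1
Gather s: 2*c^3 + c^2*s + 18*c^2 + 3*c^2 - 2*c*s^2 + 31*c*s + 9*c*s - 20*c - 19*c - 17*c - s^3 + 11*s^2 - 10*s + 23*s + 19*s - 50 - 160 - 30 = 2*c^3 + 21*c^2 - 56*c - s^3 + s^2*(11 - 2*c) + s*(c^2 + 40*c + 32) - 240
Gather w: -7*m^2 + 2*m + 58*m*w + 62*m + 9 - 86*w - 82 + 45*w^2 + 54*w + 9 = -7*m^2 + 64*m + 45*w^2 + w*(58*m - 32) - 64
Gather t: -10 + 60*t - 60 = 60*t - 70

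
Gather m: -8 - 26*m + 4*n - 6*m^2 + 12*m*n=-6*m^2 + m*(12*n - 26) + 4*n - 8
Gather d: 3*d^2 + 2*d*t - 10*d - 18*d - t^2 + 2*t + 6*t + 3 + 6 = 3*d^2 + d*(2*t - 28) - t^2 + 8*t + 9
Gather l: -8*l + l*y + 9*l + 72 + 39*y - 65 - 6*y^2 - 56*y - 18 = l*(y + 1) - 6*y^2 - 17*y - 11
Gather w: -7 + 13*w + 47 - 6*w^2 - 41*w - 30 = -6*w^2 - 28*w + 10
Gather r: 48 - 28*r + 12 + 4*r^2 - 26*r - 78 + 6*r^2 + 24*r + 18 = 10*r^2 - 30*r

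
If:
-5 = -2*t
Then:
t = 5/2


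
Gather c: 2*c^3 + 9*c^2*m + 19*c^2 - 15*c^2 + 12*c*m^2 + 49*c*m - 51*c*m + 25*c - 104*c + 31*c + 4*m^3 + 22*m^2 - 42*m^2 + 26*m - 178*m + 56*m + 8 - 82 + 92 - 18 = 2*c^3 + c^2*(9*m + 4) + c*(12*m^2 - 2*m - 48) + 4*m^3 - 20*m^2 - 96*m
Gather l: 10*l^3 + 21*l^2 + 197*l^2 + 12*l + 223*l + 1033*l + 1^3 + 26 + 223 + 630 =10*l^3 + 218*l^2 + 1268*l + 880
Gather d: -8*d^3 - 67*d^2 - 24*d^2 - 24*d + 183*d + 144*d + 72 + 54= -8*d^3 - 91*d^2 + 303*d + 126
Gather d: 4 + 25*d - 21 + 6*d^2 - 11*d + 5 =6*d^2 + 14*d - 12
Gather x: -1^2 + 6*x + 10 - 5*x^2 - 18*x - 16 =-5*x^2 - 12*x - 7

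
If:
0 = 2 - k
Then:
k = 2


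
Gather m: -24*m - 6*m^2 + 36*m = -6*m^2 + 12*m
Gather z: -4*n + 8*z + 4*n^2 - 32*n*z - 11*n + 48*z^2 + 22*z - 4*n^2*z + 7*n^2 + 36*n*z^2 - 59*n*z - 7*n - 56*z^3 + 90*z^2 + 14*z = 11*n^2 - 22*n - 56*z^3 + z^2*(36*n + 138) + z*(-4*n^2 - 91*n + 44)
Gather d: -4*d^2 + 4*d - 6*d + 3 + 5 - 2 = -4*d^2 - 2*d + 6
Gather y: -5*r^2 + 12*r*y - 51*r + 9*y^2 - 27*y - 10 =-5*r^2 - 51*r + 9*y^2 + y*(12*r - 27) - 10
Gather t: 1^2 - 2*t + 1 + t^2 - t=t^2 - 3*t + 2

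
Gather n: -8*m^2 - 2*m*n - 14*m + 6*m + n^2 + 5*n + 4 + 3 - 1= -8*m^2 - 8*m + n^2 + n*(5 - 2*m) + 6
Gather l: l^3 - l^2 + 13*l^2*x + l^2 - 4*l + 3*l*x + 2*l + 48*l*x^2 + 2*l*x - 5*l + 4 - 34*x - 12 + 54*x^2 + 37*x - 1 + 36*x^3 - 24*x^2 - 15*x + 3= l^3 + 13*l^2*x + l*(48*x^2 + 5*x - 7) + 36*x^3 + 30*x^2 - 12*x - 6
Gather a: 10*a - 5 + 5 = 10*a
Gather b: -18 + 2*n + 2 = 2*n - 16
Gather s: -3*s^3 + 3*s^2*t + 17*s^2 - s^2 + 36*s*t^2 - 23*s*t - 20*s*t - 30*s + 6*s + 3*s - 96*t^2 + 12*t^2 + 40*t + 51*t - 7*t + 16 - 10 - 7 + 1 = -3*s^3 + s^2*(3*t + 16) + s*(36*t^2 - 43*t - 21) - 84*t^2 + 84*t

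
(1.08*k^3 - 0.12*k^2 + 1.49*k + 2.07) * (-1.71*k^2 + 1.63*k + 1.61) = -1.8468*k^5 + 1.9656*k^4 - 1.0047*k^3 - 1.3042*k^2 + 5.773*k + 3.3327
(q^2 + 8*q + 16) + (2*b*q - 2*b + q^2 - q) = 2*b*q - 2*b + 2*q^2 + 7*q + 16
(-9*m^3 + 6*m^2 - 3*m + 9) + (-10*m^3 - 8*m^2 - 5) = -19*m^3 - 2*m^2 - 3*m + 4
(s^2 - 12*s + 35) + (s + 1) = s^2 - 11*s + 36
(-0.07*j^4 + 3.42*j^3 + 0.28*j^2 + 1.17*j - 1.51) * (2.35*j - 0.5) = -0.1645*j^5 + 8.072*j^4 - 1.052*j^3 + 2.6095*j^2 - 4.1335*j + 0.755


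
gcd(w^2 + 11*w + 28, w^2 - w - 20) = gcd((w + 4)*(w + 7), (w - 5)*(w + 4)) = w + 4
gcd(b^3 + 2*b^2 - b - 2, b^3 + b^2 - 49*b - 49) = b + 1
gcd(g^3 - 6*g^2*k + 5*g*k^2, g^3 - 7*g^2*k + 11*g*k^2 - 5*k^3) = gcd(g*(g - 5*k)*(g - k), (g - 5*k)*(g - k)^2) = g^2 - 6*g*k + 5*k^2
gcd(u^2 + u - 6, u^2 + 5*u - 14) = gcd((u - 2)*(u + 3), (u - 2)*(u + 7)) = u - 2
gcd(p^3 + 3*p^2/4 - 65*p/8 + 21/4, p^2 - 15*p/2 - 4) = 1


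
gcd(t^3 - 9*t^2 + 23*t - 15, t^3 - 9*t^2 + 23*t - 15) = t^3 - 9*t^2 + 23*t - 15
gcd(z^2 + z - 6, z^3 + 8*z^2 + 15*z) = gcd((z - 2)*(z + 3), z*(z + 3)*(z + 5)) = z + 3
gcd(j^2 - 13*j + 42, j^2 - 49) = j - 7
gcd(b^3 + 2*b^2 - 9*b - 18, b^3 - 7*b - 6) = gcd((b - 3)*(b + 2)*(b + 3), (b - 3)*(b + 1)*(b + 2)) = b^2 - b - 6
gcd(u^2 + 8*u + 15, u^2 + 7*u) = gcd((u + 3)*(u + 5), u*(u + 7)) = 1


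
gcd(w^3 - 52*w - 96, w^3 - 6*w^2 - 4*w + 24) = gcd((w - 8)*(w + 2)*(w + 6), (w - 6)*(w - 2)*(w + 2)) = w + 2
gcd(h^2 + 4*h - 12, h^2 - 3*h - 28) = 1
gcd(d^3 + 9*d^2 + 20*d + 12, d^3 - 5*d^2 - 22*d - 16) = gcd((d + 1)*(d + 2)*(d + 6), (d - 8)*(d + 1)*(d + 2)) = d^2 + 3*d + 2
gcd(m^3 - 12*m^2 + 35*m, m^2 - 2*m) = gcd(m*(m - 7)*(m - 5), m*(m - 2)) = m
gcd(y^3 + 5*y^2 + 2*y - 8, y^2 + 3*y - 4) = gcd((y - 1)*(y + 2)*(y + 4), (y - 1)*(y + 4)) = y^2 + 3*y - 4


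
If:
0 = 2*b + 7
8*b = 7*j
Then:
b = -7/2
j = -4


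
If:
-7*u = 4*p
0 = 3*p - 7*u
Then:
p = 0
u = 0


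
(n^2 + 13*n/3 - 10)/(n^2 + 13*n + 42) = (n - 5/3)/(n + 7)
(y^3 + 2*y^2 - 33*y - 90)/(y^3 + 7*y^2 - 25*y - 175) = (y^2 - 3*y - 18)/(y^2 + 2*y - 35)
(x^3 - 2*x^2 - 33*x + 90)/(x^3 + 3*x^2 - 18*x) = (x - 5)/x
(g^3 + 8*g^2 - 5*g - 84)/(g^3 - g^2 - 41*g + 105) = (g + 4)/(g - 5)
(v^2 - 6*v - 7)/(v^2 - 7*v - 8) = (v - 7)/(v - 8)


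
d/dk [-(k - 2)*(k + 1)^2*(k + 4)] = -4*k^3 - 12*k^2 + 6*k + 14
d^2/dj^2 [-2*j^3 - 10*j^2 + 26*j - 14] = -12*j - 20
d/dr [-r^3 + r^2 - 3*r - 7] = -3*r^2 + 2*r - 3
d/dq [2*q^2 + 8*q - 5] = 4*q + 8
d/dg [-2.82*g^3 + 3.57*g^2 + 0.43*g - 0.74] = -8.46*g^2 + 7.14*g + 0.43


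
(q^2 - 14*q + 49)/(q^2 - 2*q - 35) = (q - 7)/(q + 5)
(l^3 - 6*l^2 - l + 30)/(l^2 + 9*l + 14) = (l^2 - 8*l + 15)/(l + 7)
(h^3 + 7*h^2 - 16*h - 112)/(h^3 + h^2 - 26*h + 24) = (h^2 + 11*h + 28)/(h^2 + 5*h - 6)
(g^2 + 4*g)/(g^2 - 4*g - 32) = g/(g - 8)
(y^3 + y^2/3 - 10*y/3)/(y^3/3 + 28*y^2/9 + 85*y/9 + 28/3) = 3*y*(3*y^2 + y - 10)/(3*y^3 + 28*y^2 + 85*y + 84)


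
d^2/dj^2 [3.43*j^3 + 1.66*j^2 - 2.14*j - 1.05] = 20.58*j + 3.32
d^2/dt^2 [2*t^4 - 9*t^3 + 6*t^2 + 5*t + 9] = 24*t^2 - 54*t + 12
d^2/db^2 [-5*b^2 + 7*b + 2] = -10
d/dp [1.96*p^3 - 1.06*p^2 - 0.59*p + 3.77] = 5.88*p^2 - 2.12*p - 0.59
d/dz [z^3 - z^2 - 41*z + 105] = 3*z^2 - 2*z - 41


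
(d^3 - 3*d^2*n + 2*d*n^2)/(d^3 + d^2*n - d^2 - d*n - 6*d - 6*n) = d*(-d^2 + 3*d*n - 2*n^2)/(-d^3 - d^2*n + d^2 + d*n + 6*d + 6*n)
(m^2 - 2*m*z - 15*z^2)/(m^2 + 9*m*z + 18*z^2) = (m - 5*z)/(m + 6*z)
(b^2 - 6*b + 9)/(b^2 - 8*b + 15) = (b - 3)/(b - 5)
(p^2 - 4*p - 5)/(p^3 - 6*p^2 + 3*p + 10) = 1/(p - 2)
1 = 1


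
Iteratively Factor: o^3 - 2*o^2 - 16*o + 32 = (o - 4)*(o^2 + 2*o - 8) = (o - 4)*(o - 2)*(o + 4)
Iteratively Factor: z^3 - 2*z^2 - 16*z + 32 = (z + 4)*(z^2 - 6*z + 8) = (z - 4)*(z + 4)*(z - 2)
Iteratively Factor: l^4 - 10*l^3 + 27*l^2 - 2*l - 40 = (l - 5)*(l^3 - 5*l^2 + 2*l + 8) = (l - 5)*(l + 1)*(l^2 - 6*l + 8) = (l - 5)*(l - 4)*(l + 1)*(l - 2)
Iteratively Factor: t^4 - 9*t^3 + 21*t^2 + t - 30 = (t - 5)*(t^3 - 4*t^2 + t + 6) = (t - 5)*(t - 2)*(t^2 - 2*t - 3) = (t - 5)*(t - 3)*(t - 2)*(t + 1)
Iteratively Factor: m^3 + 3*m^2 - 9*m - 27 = (m - 3)*(m^2 + 6*m + 9) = (m - 3)*(m + 3)*(m + 3)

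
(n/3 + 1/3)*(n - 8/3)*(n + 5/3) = n^3/3 - 49*n/27 - 40/27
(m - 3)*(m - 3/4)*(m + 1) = m^3 - 11*m^2/4 - 3*m/2 + 9/4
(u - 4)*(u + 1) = u^2 - 3*u - 4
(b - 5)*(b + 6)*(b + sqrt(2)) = b^3 + b^2 + sqrt(2)*b^2 - 30*b + sqrt(2)*b - 30*sqrt(2)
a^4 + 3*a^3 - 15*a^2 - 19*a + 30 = (a - 3)*(a - 1)*(a + 2)*(a + 5)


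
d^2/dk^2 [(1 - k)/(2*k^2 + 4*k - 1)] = 4*(-8*(k - 1)*(k + 1)^2 + (3*k + 1)*(2*k^2 + 4*k - 1))/(2*k^2 + 4*k - 1)^3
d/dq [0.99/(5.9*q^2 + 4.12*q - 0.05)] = (-11.682*q - 4.0788)/(5.9*q^2 + 4.12*q - 0.05)^2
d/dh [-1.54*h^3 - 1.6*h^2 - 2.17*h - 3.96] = -4.62*h^2 - 3.2*h - 2.17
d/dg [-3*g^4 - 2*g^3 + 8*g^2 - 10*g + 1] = -12*g^3 - 6*g^2 + 16*g - 10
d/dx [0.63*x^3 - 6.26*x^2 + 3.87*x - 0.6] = 1.89*x^2 - 12.52*x + 3.87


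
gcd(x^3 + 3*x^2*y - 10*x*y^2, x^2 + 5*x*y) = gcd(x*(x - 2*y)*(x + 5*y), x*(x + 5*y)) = x^2 + 5*x*y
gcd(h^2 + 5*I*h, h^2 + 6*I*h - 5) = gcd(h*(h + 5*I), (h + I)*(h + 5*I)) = h + 5*I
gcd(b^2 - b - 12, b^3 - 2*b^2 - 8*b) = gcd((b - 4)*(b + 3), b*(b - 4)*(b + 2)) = b - 4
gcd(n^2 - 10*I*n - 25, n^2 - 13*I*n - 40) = n - 5*I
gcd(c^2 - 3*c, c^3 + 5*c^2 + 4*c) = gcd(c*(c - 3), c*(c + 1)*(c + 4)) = c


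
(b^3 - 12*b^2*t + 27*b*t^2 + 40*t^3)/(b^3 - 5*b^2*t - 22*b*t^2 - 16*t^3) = (b - 5*t)/(b + 2*t)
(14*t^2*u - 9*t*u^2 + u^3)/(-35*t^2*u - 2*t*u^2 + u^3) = (-2*t + u)/(5*t + u)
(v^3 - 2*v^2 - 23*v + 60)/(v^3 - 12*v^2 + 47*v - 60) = (v + 5)/(v - 5)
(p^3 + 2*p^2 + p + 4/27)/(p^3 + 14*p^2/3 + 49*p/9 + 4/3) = (p + 1/3)/(p + 3)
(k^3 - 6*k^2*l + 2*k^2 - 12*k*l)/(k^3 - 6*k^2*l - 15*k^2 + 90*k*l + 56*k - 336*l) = k*(k + 2)/(k^2 - 15*k + 56)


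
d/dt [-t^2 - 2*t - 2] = -2*t - 2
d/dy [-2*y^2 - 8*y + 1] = -4*y - 8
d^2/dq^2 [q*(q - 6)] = 2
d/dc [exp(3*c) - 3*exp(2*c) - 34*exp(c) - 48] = (3*exp(2*c) - 6*exp(c) - 34)*exp(c)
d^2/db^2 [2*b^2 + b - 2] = 4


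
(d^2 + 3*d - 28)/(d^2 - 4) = (d^2 + 3*d - 28)/(d^2 - 4)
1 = 1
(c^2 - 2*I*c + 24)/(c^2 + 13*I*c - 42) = (c^2 - 2*I*c + 24)/(c^2 + 13*I*c - 42)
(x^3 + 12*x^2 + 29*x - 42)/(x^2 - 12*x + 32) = (x^3 + 12*x^2 + 29*x - 42)/(x^2 - 12*x + 32)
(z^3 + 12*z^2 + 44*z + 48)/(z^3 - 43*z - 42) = (z^2 + 6*z + 8)/(z^2 - 6*z - 7)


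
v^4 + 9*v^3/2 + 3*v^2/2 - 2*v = v*(v - 1/2)*(v + 1)*(v + 4)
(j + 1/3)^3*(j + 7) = j^4 + 8*j^3 + 22*j^2/3 + 64*j/27 + 7/27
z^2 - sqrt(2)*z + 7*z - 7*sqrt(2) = (z + 7)*(z - sqrt(2))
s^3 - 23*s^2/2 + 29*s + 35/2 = (s - 7)*(s - 5)*(s + 1/2)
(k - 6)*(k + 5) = k^2 - k - 30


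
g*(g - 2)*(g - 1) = g^3 - 3*g^2 + 2*g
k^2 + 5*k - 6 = (k - 1)*(k + 6)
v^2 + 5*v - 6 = (v - 1)*(v + 6)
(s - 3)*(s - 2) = s^2 - 5*s + 6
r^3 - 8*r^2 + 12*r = r*(r - 6)*(r - 2)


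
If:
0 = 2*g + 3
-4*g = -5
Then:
No Solution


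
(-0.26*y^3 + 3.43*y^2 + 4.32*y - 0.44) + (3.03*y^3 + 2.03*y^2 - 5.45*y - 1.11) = 2.77*y^3 + 5.46*y^2 - 1.13*y - 1.55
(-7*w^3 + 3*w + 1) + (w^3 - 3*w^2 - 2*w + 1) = -6*w^3 - 3*w^2 + w + 2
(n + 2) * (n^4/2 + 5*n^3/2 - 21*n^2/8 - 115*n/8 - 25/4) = n^5/2 + 7*n^4/2 + 19*n^3/8 - 157*n^2/8 - 35*n - 25/2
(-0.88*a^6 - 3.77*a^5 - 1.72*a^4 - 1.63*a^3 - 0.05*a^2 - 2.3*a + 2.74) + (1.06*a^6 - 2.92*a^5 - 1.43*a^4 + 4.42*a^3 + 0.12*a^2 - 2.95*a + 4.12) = 0.18*a^6 - 6.69*a^5 - 3.15*a^4 + 2.79*a^3 + 0.07*a^2 - 5.25*a + 6.86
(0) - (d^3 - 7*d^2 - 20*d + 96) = -d^3 + 7*d^2 + 20*d - 96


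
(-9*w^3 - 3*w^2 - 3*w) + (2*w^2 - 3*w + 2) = -9*w^3 - w^2 - 6*w + 2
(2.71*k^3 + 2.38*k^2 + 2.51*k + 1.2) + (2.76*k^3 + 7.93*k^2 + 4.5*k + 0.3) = 5.47*k^3 + 10.31*k^2 + 7.01*k + 1.5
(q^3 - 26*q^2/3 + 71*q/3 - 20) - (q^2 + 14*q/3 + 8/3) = q^3 - 29*q^2/3 + 19*q - 68/3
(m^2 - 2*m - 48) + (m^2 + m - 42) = 2*m^2 - m - 90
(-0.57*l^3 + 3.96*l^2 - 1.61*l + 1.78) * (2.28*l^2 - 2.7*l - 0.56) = -1.2996*l^5 + 10.5678*l^4 - 14.0436*l^3 + 6.1878*l^2 - 3.9044*l - 0.9968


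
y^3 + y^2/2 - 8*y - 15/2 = (y - 3)*(y + 1)*(y + 5/2)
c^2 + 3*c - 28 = (c - 4)*(c + 7)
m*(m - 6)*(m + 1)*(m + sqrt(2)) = m^4 - 5*m^3 + sqrt(2)*m^3 - 5*sqrt(2)*m^2 - 6*m^2 - 6*sqrt(2)*m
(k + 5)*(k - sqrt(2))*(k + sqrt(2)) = k^3 + 5*k^2 - 2*k - 10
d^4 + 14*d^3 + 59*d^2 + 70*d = d*(d + 2)*(d + 5)*(d + 7)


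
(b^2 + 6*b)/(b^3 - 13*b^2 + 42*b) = (b + 6)/(b^2 - 13*b + 42)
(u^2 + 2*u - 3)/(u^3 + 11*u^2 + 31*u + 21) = (u - 1)/(u^2 + 8*u + 7)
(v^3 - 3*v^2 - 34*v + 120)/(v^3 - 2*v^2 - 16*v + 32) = (v^2 + v - 30)/(v^2 + 2*v - 8)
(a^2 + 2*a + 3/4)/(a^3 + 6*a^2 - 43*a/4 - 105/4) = (2*a + 1)/(2*a^2 + 9*a - 35)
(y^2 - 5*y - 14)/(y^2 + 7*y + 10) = (y - 7)/(y + 5)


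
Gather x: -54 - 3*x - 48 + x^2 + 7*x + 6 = x^2 + 4*x - 96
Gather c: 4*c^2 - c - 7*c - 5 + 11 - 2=4*c^2 - 8*c + 4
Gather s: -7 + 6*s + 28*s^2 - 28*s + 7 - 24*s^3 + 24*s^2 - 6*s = -24*s^3 + 52*s^2 - 28*s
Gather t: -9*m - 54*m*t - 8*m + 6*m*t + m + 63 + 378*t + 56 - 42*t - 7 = -16*m + t*(336 - 48*m) + 112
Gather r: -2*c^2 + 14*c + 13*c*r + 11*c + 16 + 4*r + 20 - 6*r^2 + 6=-2*c^2 + 25*c - 6*r^2 + r*(13*c + 4) + 42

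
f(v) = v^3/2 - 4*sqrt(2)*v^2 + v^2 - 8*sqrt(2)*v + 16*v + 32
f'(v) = 3*v^2/2 - 8*sqrt(2)*v + 2*v - 8*sqrt(2) + 16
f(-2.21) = -6.50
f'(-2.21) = 32.60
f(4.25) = 6.19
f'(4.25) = -7.80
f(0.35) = 33.09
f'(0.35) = 1.61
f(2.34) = 23.87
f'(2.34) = -8.89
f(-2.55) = -18.52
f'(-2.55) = 38.19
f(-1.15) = 19.69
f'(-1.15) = 17.38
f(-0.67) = 26.62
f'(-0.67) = 11.60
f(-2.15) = -4.57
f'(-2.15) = 31.64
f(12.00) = 281.65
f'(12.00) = 108.92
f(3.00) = 17.65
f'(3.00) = -9.75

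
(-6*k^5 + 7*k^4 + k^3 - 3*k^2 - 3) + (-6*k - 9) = -6*k^5 + 7*k^4 + k^3 - 3*k^2 - 6*k - 12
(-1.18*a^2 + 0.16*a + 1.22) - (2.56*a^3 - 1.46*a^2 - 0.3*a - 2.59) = -2.56*a^3 + 0.28*a^2 + 0.46*a + 3.81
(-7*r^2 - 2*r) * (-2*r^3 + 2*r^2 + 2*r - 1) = 14*r^5 - 10*r^4 - 18*r^3 + 3*r^2 + 2*r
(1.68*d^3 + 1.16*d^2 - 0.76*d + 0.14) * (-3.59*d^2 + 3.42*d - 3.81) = -6.0312*d^5 + 1.5812*d^4 + 0.294799999999999*d^3 - 7.5214*d^2 + 3.3744*d - 0.5334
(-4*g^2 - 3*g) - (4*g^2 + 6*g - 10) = -8*g^2 - 9*g + 10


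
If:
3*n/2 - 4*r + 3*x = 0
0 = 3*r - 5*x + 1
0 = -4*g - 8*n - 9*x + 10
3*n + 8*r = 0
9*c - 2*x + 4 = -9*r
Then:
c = -15/31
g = 151/62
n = -8/31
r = 3/31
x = 8/31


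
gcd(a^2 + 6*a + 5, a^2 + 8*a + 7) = a + 1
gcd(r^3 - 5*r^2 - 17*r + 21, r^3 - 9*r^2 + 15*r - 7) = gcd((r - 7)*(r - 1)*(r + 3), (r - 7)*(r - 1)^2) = r^2 - 8*r + 7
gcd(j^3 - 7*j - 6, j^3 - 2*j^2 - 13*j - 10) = j^2 + 3*j + 2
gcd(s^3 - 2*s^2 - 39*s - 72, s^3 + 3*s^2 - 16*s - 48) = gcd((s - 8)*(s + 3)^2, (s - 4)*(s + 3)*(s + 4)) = s + 3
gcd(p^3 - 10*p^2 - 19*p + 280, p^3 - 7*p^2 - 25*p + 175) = p^2 - 2*p - 35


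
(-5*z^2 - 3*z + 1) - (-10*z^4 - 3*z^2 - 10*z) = 10*z^4 - 2*z^2 + 7*z + 1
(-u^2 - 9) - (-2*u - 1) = -u^2 + 2*u - 8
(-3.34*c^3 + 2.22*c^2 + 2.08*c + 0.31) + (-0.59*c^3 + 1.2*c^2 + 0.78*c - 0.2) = -3.93*c^3 + 3.42*c^2 + 2.86*c + 0.11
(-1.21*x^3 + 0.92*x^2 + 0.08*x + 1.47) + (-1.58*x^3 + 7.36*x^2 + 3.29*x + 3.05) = -2.79*x^3 + 8.28*x^2 + 3.37*x + 4.52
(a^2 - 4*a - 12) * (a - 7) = a^3 - 11*a^2 + 16*a + 84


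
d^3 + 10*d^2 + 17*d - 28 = (d - 1)*(d + 4)*(d + 7)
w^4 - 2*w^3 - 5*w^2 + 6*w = w*(w - 3)*(w - 1)*(w + 2)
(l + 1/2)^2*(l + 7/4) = l^3 + 11*l^2/4 + 2*l + 7/16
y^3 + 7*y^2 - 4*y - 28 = (y - 2)*(y + 2)*(y + 7)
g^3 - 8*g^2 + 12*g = g*(g - 6)*(g - 2)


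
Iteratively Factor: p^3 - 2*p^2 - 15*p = (p - 5)*(p^2 + 3*p) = (p - 5)*(p + 3)*(p)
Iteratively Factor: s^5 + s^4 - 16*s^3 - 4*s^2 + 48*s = (s + 2)*(s^4 - s^3 - 14*s^2 + 24*s) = (s + 2)*(s + 4)*(s^3 - 5*s^2 + 6*s) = (s - 3)*(s + 2)*(s + 4)*(s^2 - 2*s) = (s - 3)*(s - 2)*(s + 2)*(s + 4)*(s)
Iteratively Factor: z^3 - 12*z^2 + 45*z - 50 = (z - 5)*(z^2 - 7*z + 10) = (z - 5)*(z - 2)*(z - 5)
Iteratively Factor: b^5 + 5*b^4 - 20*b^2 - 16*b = (b + 1)*(b^4 + 4*b^3 - 4*b^2 - 16*b) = b*(b + 1)*(b^3 + 4*b^2 - 4*b - 16) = b*(b + 1)*(b + 4)*(b^2 - 4) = b*(b - 2)*(b + 1)*(b + 4)*(b + 2)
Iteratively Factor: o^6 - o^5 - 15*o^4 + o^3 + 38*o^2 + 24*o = (o + 1)*(o^5 - 2*o^4 - 13*o^3 + 14*o^2 + 24*o) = (o + 1)^2*(o^4 - 3*o^3 - 10*o^2 + 24*o) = o*(o + 1)^2*(o^3 - 3*o^2 - 10*o + 24) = o*(o + 1)^2*(o + 3)*(o^2 - 6*o + 8) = o*(o - 4)*(o + 1)^2*(o + 3)*(o - 2)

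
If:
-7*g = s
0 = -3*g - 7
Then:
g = -7/3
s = 49/3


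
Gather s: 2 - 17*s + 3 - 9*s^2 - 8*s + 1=-9*s^2 - 25*s + 6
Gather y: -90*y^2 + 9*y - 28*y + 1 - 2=-90*y^2 - 19*y - 1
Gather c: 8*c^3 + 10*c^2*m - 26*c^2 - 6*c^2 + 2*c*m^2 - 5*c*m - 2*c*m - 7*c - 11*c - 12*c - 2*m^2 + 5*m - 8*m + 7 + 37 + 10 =8*c^3 + c^2*(10*m - 32) + c*(2*m^2 - 7*m - 30) - 2*m^2 - 3*m + 54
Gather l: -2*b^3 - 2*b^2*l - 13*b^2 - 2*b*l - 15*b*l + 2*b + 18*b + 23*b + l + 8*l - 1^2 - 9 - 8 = -2*b^3 - 13*b^2 + 43*b + l*(-2*b^2 - 17*b + 9) - 18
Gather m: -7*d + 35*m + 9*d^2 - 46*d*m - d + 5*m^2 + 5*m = 9*d^2 - 8*d + 5*m^2 + m*(40 - 46*d)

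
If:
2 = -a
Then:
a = -2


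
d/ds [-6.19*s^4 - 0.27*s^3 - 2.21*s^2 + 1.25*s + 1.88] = -24.76*s^3 - 0.81*s^2 - 4.42*s + 1.25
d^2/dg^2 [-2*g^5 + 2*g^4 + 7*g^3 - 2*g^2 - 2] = -40*g^3 + 24*g^2 + 42*g - 4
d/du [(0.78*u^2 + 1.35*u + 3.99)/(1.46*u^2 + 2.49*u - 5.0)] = (-0.0287999999999995*u^2 - 19.4508*u - 16.6851)/(2.1316*u^4 + 7.2708*u^3 - 8.3999*u^2 - 24.9*u + 25.0)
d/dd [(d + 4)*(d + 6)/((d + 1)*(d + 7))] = 2*(-d^2 - 17*d - 61)/(d^4 + 16*d^3 + 78*d^2 + 112*d + 49)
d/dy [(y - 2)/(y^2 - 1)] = (y^2 - 2*y*(y - 2) - 1)/(y^2 - 1)^2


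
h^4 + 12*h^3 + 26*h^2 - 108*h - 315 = (h - 3)*(h + 3)*(h + 5)*(h + 7)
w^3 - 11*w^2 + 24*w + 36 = (w - 6)^2*(w + 1)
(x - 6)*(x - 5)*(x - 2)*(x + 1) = x^4 - 12*x^3 + 39*x^2 - 8*x - 60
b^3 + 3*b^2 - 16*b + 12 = (b - 2)*(b - 1)*(b + 6)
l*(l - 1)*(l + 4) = l^3 + 3*l^2 - 4*l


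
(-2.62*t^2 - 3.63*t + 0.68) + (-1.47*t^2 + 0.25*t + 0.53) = -4.09*t^2 - 3.38*t + 1.21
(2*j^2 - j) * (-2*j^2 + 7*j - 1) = -4*j^4 + 16*j^3 - 9*j^2 + j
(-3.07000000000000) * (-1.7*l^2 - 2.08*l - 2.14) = 5.219*l^2 + 6.3856*l + 6.5698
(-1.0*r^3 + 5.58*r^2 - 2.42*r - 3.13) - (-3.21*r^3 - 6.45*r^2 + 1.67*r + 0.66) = 2.21*r^3 + 12.03*r^2 - 4.09*r - 3.79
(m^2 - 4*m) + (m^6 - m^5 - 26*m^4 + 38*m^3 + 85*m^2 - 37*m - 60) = m^6 - m^5 - 26*m^4 + 38*m^3 + 86*m^2 - 41*m - 60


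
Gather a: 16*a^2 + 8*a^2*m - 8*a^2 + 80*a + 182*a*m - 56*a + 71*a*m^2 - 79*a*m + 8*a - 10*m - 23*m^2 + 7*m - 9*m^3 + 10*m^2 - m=a^2*(8*m + 8) + a*(71*m^2 + 103*m + 32) - 9*m^3 - 13*m^2 - 4*m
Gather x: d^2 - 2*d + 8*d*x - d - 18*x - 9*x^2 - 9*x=d^2 - 3*d - 9*x^2 + x*(8*d - 27)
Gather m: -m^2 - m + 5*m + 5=-m^2 + 4*m + 5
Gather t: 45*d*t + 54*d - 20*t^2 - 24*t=54*d - 20*t^2 + t*(45*d - 24)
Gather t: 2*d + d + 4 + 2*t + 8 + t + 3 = 3*d + 3*t + 15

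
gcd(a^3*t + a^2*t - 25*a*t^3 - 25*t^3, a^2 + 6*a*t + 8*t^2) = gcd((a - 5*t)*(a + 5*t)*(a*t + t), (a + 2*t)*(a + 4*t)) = 1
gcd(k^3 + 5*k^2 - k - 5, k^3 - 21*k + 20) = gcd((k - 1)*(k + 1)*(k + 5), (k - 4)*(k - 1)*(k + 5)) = k^2 + 4*k - 5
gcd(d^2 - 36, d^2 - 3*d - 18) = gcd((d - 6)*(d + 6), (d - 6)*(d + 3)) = d - 6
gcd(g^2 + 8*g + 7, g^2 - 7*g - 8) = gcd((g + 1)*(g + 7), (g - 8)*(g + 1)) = g + 1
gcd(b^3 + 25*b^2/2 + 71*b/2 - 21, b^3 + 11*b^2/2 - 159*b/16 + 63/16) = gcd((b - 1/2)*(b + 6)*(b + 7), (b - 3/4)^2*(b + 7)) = b + 7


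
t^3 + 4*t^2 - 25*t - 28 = (t - 4)*(t + 1)*(t + 7)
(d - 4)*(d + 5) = d^2 + d - 20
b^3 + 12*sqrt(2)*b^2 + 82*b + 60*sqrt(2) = (b + sqrt(2))*(b + 5*sqrt(2))*(b + 6*sqrt(2))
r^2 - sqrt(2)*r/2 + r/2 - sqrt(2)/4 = (r + 1/2)*(r - sqrt(2)/2)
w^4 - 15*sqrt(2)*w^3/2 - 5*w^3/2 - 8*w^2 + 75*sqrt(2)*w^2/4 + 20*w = w*(w - 5/2)*(w - 8*sqrt(2))*(w + sqrt(2)/2)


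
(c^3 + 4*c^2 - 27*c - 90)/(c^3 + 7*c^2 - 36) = (c - 5)/(c - 2)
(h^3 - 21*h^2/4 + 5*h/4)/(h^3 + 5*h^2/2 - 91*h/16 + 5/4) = 4*h*(h - 5)/(4*h^2 + 11*h - 20)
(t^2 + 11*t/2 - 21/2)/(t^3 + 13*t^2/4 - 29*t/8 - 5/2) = 4*(2*t^2 + 11*t - 21)/(8*t^3 + 26*t^2 - 29*t - 20)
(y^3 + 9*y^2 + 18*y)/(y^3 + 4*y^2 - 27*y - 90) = y/(y - 5)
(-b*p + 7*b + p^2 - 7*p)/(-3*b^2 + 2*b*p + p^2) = (p - 7)/(3*b + p)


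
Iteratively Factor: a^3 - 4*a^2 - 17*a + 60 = (a - 3)*(a^2 - a - 20) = (a - 5)*(a - 3)*(a + 4)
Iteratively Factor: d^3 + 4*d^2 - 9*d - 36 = (d - 3)*(d^2 + 7*d + 12) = (d - 3)*(d + 3)*(d + 4)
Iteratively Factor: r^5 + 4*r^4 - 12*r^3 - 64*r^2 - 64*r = (r - 4)*(r^4 + 8*r^3 + 20*r^2 + 16*r) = (r - 4)*(r + 2)*(r^3 + 6*r^2 + 8*r) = (r - 4)*(r + 2)*(r + 4)*(r^2 + 2*r) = r*(r - 4)*(r + 2)*(r + 4)*(r + 2)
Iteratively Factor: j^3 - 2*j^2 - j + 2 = (j - 2)*(j^2 - 1) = (j - 2)*(j + 1)*(j - 1)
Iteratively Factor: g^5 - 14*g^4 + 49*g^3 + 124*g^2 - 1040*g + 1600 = (g - 4)*(g^4 - 10*g^3 + 9*g^2 + 160*g - 400) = (g - 4)*(g + 4)*(g^3 - 14*g^2 + 65*g - 100) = (g - 5)*(g - 4)*(g + 4)*(g^2 - 9*g + 20) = (g - 5)*(g - 4)^2*(g + 4)*(g - 5)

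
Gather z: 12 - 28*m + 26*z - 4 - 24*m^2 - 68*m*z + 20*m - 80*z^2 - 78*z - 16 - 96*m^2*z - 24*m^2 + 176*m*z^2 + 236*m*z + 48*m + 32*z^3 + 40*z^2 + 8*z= -48*m^2 + 40*m + 32*z^3 + z^2*(176*m - 40) + z*(-96*m^2 + 168*m - 44) - 8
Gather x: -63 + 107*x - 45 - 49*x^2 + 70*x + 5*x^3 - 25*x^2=5*x^3 - 74*x^2 + 177*x - 108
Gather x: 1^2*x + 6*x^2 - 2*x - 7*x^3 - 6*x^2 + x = -7*x^3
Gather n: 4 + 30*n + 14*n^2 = 14*n^2 + 30*n + 4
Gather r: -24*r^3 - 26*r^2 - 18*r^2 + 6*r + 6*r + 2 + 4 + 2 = -24*r^3 - 44*r^2 + 12*r + 8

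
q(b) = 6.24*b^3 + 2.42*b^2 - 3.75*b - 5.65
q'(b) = 18.72*b^2 + 4.84*b - 3.75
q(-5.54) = -971.60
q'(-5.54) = 543.98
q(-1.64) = -20.52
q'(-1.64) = 38.66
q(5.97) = 1385.94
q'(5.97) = 692.34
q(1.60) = 20.10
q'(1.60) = 51.92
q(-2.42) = -70.84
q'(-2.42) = 94.17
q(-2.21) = -52.90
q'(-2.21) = 76.98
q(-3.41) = -212.15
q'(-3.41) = 197.42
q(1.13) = 2.21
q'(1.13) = 25.62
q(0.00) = -5.65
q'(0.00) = -3.75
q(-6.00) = -1243.87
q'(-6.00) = 641.13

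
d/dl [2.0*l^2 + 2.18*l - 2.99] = 4.0*l + 2.18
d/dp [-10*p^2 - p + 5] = -20*p - 1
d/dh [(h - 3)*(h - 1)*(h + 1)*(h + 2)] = 4*h^3 - 3*h^2 - 14*h + 1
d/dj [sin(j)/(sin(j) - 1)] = -cos(j)/(sin(j) - 1)^2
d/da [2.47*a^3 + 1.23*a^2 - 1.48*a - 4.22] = 7.41*a^2 + 2.46*a - 1.48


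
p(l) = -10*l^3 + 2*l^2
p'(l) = -30*l^2 + 4*l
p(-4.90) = 1224.51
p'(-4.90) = -739.90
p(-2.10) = 101.43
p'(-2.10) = -140.70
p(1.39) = -22.99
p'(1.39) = -52.40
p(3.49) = -400.73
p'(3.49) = -351.44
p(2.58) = -158.42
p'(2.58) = -189.37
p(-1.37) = 29.47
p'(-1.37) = -61.79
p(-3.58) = 484.46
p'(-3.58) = -398.81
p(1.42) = -24.60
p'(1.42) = -54.81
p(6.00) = -2088.00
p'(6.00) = -1056.00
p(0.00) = 0.00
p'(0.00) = 0.00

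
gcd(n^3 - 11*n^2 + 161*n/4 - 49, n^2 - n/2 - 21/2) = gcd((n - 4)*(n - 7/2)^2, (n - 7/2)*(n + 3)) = n - 7/2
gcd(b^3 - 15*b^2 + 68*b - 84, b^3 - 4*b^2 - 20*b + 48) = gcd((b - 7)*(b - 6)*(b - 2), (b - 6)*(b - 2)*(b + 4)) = b^2 - 8*b + 12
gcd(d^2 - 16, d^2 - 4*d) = d - 4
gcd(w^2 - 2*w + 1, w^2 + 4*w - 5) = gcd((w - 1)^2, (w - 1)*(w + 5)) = w - 1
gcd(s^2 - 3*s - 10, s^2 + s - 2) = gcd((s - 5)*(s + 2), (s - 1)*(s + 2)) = s + 2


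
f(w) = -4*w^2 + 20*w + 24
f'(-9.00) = 92.00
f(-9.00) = -480.00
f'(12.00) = -76.00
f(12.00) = -312.00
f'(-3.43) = 47.44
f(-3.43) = -91.66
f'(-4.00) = 52.00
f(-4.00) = -120.00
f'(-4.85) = 58.80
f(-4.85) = -167.09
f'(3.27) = -6.16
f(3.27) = 46.63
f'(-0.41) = 23.28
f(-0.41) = 15.13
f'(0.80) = 13.60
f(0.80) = 37.44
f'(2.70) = -1.60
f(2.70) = 48.84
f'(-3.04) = 44.32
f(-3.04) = -73.77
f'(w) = 20 - 8*w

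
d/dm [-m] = -1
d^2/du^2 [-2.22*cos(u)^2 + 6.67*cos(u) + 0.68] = -6.67*cos(u) + 4.44*cos(2*u)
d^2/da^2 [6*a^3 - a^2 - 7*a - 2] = 36*a - 2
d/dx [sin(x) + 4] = cos(x)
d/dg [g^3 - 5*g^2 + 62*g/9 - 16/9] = 3*g^2 - 10*g + 62/9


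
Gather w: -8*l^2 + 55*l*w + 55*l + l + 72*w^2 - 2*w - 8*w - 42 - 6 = -8*l^2 + 56*l + 72*w^2 + w*(55*l - 10) - 48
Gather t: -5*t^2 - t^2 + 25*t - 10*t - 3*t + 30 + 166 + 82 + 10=-6*t^2 + 12*t + 288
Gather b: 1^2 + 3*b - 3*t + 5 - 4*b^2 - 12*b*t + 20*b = -4*b^2 + b*(23 - 12*t) - 3*t + 6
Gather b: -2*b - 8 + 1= -2*b - 7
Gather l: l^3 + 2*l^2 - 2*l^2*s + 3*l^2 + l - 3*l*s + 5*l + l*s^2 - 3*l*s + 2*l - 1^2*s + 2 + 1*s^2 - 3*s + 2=l^3 + l^2*(5 - 2*s) + l*(s^2 - 6*s + 8) + s^2 - 4*s + 4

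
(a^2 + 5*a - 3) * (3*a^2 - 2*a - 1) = 3*a^4 + 13*a^3 - 20*a^2 + a + 3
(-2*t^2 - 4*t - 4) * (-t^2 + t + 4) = 2*t^4 + 2*t^3 - 8*t^2 - 20*t - 16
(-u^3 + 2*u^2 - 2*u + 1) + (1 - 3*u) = -u^3 + 2*u^2 - 5*u + 2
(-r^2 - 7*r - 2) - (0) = -r^2 - 7*r - 2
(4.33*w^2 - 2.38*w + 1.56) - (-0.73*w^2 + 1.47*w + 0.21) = 5.06*w^2 - 3.85*w + 1.35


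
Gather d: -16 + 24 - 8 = 0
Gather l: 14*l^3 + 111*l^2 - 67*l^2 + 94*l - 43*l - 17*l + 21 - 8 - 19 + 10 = 14*l^3 + 44*l^2 + 34*l + 4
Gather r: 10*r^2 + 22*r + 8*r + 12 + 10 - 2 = 10*r^2 + 30*r + 20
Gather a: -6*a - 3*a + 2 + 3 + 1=6 - 9*a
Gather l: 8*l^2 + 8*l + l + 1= 8*l^2 + 9*l + 1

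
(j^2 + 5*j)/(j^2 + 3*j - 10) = j/(j - 2)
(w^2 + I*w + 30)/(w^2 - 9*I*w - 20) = (w + 6*I)/(w - 4*I)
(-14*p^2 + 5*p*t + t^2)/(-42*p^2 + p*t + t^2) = (2*p - t)/(6*p - t)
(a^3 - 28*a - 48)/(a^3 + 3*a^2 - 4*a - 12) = (a^2 - 2*a - 24)/(a^2 + a - 6)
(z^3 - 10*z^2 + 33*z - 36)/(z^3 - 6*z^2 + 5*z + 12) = (z - 3)/(z + 1)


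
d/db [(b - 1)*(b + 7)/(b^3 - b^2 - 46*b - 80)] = ((b - 1)*(b + 7)*(-3*b^2 + 2*b + 46) - 2*(b + 3)*(-b^3 + b^2 + 46*b + 80))/(-b^3 + b^2 + 46*b + 80)^2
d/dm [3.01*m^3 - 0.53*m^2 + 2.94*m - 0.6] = 9.03*m^2 - 1.06*m + 2.94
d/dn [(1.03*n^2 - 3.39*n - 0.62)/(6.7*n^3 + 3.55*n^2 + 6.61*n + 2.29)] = (-6.901*n^4 + 45.426*n^3 + 31.3048*n^2 + 9.1194*n - 3.6649)/(44.89*n^6 + 47.57*n^5 + 101.1765*n^4 + 77.617*n^3 + 59.9511*n^2 + 30.2738*n + 5.2441)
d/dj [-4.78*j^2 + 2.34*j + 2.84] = 2.34 - 9.56*j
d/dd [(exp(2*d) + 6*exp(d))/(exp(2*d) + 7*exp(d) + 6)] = exp(d)/(exp(2*d) + 2*exp(d) + 1)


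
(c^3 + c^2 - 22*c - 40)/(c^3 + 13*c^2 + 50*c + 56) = (c - 5)/(c + 7)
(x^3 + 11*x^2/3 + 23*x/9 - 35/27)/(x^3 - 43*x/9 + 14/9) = (x + 5/3)/(x - 2)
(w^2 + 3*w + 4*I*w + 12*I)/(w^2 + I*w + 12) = (w + 3)/(w - 3*I)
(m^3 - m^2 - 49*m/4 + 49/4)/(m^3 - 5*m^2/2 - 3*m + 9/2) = (4*m^2 - 49)/(2*(2*m^2 - 3*m - 9))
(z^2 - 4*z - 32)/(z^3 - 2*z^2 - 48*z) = (z + 4)/(z*(z + 6))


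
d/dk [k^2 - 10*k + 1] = 2*k - 10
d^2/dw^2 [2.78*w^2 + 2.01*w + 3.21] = 5.56000000000000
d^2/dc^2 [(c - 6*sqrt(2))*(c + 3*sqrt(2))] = 2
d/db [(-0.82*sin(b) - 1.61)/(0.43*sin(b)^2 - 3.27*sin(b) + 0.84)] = (0.3526*sin(b)^2 + 1.3846*sin(b) - 5.9535)*cos(b)/(0.1849*sin(b)^4 - 2.8122*sin(b)^3 + 11.4153*sin(b)^2 - 5.4936*sin(b) + 0.7056)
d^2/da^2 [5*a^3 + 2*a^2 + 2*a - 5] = 30*a + 4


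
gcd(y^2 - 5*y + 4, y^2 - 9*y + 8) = y - 1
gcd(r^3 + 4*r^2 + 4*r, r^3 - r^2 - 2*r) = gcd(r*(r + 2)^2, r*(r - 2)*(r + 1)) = r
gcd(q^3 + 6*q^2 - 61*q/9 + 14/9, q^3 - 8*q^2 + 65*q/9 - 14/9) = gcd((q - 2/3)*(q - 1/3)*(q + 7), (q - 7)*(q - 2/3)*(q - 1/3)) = q^2 - q + 2/9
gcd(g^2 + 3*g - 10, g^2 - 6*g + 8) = g - 2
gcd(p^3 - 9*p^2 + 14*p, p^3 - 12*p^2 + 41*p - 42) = p^2 - 9*p + 14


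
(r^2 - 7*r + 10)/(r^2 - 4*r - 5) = (r - 2)/(r + 1)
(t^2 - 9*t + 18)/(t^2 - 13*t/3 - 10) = 3*(t - 3)/(3*t + 5)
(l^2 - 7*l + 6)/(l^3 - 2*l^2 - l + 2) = (l - 6)/(l^2 - l - 2)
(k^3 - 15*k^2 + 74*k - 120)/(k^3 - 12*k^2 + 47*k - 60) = (k - 6)/(k - 3)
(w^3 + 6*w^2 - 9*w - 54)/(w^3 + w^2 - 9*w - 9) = (w + 6)/(w + 1)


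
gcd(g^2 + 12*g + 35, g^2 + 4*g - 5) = g + 5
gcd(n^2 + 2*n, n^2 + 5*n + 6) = n + 2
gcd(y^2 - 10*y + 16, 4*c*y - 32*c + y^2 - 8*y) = y - 8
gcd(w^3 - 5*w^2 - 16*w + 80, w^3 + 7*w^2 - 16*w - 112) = w^2 - 16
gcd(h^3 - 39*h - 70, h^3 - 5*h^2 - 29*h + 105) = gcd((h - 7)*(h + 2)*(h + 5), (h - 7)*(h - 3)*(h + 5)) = h^2 - 2*h - 35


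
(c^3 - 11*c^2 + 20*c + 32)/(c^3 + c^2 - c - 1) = (c^2 - 12*c + 32)/(c^2 - 1)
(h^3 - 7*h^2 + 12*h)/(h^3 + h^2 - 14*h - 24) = h*(h - 3)/(h^2 + 5*h + 6)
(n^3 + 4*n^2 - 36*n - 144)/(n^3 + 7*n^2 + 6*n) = (n^2 - 2*n - 24)/(n*(n + 1))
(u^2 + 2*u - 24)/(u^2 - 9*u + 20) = (u + 6)/(u - 5)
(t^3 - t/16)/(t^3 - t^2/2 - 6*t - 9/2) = (16*t^3 - t)/(16*t^3 - 8*t^2 - 96*t - 72)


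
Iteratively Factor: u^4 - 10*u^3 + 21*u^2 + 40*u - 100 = (u - 5)*(u^3 - 5*u^2 - 4*u + 20) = (u - 5)*(u - 2)*(u^2 - 3*u - 10) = (u - 5)*(u - 2)*(u + 2)*(u - 5)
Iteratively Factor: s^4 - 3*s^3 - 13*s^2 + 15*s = (s)*(s^3 - 3*s^2 - 13*s + 15) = s*(s - 5)*(s^2 + 2*s - 3) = s*(s - 5)*(s - 1)*(s + 3)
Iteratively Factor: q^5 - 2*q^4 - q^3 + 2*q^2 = (q - 1)*(q^4 - q^3 - 2*q^2) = (q - 1)*(q + 1)*(q^3 - 2*q^2) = q*(q - 1)*(q + 1)*(q^2 - 2*q) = q^2*(q - 1)*(q + 1)*(q - 2)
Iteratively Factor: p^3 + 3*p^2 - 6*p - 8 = (p - 2)*(p^2 + 5*p + 4) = (p - 2)*(p + 4)*(p + 1)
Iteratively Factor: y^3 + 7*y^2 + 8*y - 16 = (y + 4)*(y^2 + 3*y - 4) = (y + 4)^2*(y - 1)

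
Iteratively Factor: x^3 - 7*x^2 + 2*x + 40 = (x - 4)*(x^2 - 3*x - 10) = (x - 4)*(x + 2)*(x - 5)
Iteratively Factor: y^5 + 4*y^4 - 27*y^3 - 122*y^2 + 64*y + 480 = (y + 4)*(y^4 - 27*y^2 - 14*y + 120) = (y + 3)*(y + 4)*(y^3 - 3*y^2 - 18*y + 40) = (y - 5)*(y + 3)*(y + 4)*(y^2 + 2*y - 8) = (y - 5)*(y - 2)*(y + 3)*(y + 4)*(y + 4)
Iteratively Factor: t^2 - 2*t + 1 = (t - 1)*(t - 1)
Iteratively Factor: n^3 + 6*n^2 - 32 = (n + 4)*(n^2 + 2*n - 8) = (n - 2)*(n + 4)*(n + 4)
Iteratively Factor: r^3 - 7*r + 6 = (r - 1)*(r^2 + r - 6) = (r - 2)*(r - 1)*(r + 3)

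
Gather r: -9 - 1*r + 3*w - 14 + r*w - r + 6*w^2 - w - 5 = r*(w - 2) + 6*w^2 + 2*w - 28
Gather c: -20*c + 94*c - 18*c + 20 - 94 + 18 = 56*c - 56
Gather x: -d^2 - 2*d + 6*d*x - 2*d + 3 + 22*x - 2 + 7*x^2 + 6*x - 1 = -d^2 - 4*d + 7*x^2 + x*(6*d + 28)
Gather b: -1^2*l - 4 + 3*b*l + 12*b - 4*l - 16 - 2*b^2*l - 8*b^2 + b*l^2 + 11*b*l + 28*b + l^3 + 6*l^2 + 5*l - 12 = b^2*(-2*l - 8) + b*(l^2 + 14*l + 40) + l^3 + 6*l^2 - 32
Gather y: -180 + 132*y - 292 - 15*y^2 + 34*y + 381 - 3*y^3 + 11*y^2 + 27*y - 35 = -3*y^3 - 4*y^2 + 193*y - 126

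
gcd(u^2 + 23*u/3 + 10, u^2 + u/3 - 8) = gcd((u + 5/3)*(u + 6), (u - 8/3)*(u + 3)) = 1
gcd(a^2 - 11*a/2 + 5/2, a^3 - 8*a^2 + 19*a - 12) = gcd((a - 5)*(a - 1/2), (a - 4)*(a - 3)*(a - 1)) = 1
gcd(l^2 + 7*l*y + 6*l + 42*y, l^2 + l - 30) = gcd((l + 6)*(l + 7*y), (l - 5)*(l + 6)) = l + 6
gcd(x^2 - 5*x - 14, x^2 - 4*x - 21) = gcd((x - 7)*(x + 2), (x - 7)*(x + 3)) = x - 7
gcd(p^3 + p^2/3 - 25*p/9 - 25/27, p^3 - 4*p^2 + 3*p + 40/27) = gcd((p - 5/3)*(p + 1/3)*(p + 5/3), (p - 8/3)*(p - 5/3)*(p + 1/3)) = p^2 - 4*p/3 - 5/9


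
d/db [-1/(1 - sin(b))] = -cos(b)/(sin(b) - 1)^2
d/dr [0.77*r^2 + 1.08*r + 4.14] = 1.54*r + 1.08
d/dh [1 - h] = -1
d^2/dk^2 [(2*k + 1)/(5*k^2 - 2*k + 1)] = 2*(4*(2*k + 1)*(5*k - 1)^2 - (30*k + 1)*(5*k^2 - 2*k + 1))/(5*k^2 - 2*k + 1)^3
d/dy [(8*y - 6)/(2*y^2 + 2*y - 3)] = 4*(-4*y^2 + 6*y - 3)/(4*y^4 + 8*y^3 - 8*y^2 - 12*y + 9)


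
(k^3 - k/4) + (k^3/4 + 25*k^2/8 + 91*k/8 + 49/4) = 5*k^3/4 + 25*k^2/8 + 89*k/8 + 49/4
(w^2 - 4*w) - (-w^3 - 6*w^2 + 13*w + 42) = w^3 + 7*w^2 - 17*w - 42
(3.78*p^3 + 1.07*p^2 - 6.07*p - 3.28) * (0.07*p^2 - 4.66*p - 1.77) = 0.2646*p^5 - 17.5399*p^4 - 12.1017*p^3 + 26.1627*p^2 + 26.0287*p + 5.8056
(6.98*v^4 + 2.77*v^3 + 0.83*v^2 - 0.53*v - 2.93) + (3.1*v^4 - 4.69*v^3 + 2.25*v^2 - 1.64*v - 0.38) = 10.08*v^4 - 1.92*v^3 + 3.08*v^2 - 2.17*v - 3.31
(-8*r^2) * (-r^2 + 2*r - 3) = 8*r^4 - 16*r^3 + 24*r^2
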